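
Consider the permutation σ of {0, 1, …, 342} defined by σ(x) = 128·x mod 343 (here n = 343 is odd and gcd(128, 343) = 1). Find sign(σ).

Trace 214: π^k(214) = [214, 295, 30, 67, 1, 128, 263] for k=0..6.
Cycle lengths of π_128 on ℤ/343ℤ: [21, 21, 21, 21, 21, 21, 21, 21, 21, 21, 21, 21, 21, 21, 3, 3, 3, 3, 3, 3, 3, 3, 3, 3, 3, 3, 3, 3, 3, 3, 1]; 31 cycles in total.
31 cycles on 343: each ℓ→(−1)^(ℓ−1), product (−1)^312 = +1.

+1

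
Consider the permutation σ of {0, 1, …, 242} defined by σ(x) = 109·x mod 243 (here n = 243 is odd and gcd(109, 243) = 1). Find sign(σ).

Orbit of 217 under x↦109x: [217, 82, 190, 55, 163, 28, 136]… (length divides ord_243(109)).
π_109 has 63 disjoint cycles with lengths [9, 9, 9, 9, 9, 9, 9, 9, 9, 9, 9, 9, 9, 9, 9, 9, 9, 9, 3, 3, 3, 3, 3, 3, 3, 3, 3, 3, 3, 3, 3, 3, 3, 3, 3, 3, 1, 1, 1, 1, 1, 1, 1, 1, 1, 1, 1, 1, 1, 1, 1, 1, 1, 1, 1, 1, 1, 1, 1, 1, 1, 1, 1] on {0,…,242}.
With 63 cycles on 243 points, sign = (−1)^{243−63} = +1.
Via Zolotarev, sign(π_{109}) = (109|243) = +1.

+1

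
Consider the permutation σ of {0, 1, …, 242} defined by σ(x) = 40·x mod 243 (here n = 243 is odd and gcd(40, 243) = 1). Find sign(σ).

Trace 19: π^k(19) = [19, 31, 25, 28, 148, 88, 118] for k=0..6.
The orbit structure of x ↦ 40x mod 243: 11 orbits of sizes [81, 81, 27, 27, 9, 9, 3, 3, 1, 1, 1].
n − c = 243 − 11 = 232; sign = (−1)^232 = +1.
Zolotarev: (40|243) = +1, matching the cycle-count sign.

+1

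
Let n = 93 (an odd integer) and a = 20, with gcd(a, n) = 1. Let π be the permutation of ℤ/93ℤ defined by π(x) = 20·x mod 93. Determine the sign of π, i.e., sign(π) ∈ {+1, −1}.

-1

Orbit of 82 under x↦20x: [82, 59, 64, 71, 25, 35, 49]… (length divides ord_93(20)).
Cycle type of π: 30×2 + 15×2 + 2 + 1; total 6 cycles.
sign(π) = (−1)^{n − #cycles} = (−1)^{93−6} = (−1)^87 = -1.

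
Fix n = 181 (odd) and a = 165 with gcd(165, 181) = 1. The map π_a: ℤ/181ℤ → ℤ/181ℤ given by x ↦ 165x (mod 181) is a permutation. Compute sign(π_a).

+1

Start at x=154: 154 → 70 → 147 → 1 → 165 → 75 → 67 → … (one orbit).
3 cycles of lengths [90, 90, 1].
With 3 cycles on 181 points, sign = (−1)^{181−3} = +1.
(165|181)_J = +1 (Zolotarev's lemma cross-check).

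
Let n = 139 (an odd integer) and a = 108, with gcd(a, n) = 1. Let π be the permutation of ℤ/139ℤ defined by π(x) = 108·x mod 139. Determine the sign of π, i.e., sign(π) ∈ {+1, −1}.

Start at x=86: 86 → 114 → 80 → 22 → 13 → 14 → 122 → … (one orbit).
Cycle type of π: 138 + 1; total 2 cycles.
Σ(ℓ_i−1) = 139−2 = 137; sign = (−1)^137 = -1.

-1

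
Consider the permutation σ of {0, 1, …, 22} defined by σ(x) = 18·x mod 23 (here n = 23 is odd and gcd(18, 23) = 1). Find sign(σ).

Trace 13: π^k(13) = [13, 4, 3, 8, 6, 16, 12] for k=0..6.
3 cycles of lengths [11, 11, 1].
sign(π) = (−1)^{n − #cycles} = (−1)^{23−3} = (−1)^20 = +1.

+1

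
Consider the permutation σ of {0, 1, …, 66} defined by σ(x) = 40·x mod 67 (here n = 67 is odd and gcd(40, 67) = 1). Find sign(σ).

+1

Start at x=64: 64 → 14 → 24 → 22 → 9 → 25 → 62 → … (one orbit).
Cycle lengths of π_40 on ℤ/67ℤ: [11, 11, 11, 11, 11, 11, 1]; 7 cycles in total.
With 7 cycles on 67 points, sign = (−1)^{67−7} = +1.
Zolotarev: (40|67) = +1, matching the cycle-count sign.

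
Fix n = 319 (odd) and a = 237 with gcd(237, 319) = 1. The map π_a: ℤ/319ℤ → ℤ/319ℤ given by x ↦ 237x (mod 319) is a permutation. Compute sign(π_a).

Start at x=150: 150 → 141 → 241 → 16 → 283 → 81 → 57 → … (one orbit).
Cycle type of π: 70×4 + 14×2 + 10 + 1; total 8 cycles.
8 cycles on 319: each ℓ→(−1)^(ℓ−1), product (−1)^311 = -1.
Zolotarev: (237|319) = -1, matching the cycle-count sign.

-1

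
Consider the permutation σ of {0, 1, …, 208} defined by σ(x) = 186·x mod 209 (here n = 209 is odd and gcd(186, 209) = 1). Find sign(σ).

+1

Start at x=186: 186 → 111 → 164 → 199 → 21 → 144 → 32 → … (one orbit).
π_186 has 17 disjoint cycles with lengths [18, 18, 18, 18, 18, 18, 18, 18, 18, 18, 18, 2, 2, 2, 2, 2, 1] on {0,…,208}.
sign(π) = (−1)^{n − #cycles} = (−1)^{209−17} = (−1)^192 = +1.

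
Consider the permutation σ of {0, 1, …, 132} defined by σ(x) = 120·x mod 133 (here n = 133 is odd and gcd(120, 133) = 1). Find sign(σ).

+1

Trace 43: π^k(43) = [43, 106, 85, 92, 1, 120, 36] for k=0..6.
Cycle type of π: 9×14 + 1×7; total 21 cycles.
With 21 cycles on 133 points, sign = (−1)^{133−21} = +1.
Check: (120/133) = +1 by Zolotarev.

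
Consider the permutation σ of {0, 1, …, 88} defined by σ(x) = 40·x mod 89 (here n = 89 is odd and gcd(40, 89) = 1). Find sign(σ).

+1

Orbit of 73 under x↦40x: [73, 72, 32, 34, 25, 21, 39]… (length divides ord_89(40)).
3 cycles of lengths [44, 44, 1].
Σ(ℓ_i−1) = 89−3 = 86; sign = (−1)^86 = +1.
Via Zolotarev, sign(π_{40}) = (40|89) = +1.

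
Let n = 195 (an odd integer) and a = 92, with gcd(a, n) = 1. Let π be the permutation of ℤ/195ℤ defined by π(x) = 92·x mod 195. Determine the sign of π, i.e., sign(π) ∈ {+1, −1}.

Trace 1: π^k(1) = [1, 92, 79, 53] for k=0..3.
π_92 has 65 disjoint cycles with lengths [4, 4, 4, 4, 4, 4, 4, 4, 4, 4, 4, 4, 4, 4, 4, 4, 4, 4, 4, 4, 4, 4, 4, 4, 4, 4, 4, 4, 4, 4, 4, 4, 4, 4, 4, 4, 4, 4, 4, 2, 2, 2, 2, 2, 2, 2, 2, 2, 2, 2, 2, 2, 1, 1, 1, 1, 1, 1, 1, 1, 1, 1, 1, 1, 1] on {0,…,194}.
n − c = 195 − 65 = 130; sign = (−1)^130 = +1.
Zolotarev: (92|195) = +1, matching the cycle-count sign.

+1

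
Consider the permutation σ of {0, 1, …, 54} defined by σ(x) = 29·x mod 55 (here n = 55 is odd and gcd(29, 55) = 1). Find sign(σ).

-1

Trace 19: π^k(19) = [19, 1, 29, 16, 24, 36, 54] for k=0..6.
The orbit structure of x ↦ 29x mod 55: 8 orbits of sizes [10, 10, 10, 10, 10, 2, 2, 1].
n − c = 55 − 8 = 47; sign = (−1)^47 = -1.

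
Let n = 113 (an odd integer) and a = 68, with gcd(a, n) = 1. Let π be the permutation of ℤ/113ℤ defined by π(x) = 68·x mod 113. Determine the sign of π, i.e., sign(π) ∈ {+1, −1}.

-1

Orbit of 29 under x↦68x: [29, 51, 78, 106, 89, 63, 103]… (length divides ord_113(68)).
The orbit structure of x ↦ 68x mod 113: 2 orbits of sizes [112, 1].
113 − 2 = 111 transpositions; sign(π) = (−1)^111 = -1.
(68|113)_J = -1 (Zolotarev's lemma cross-check).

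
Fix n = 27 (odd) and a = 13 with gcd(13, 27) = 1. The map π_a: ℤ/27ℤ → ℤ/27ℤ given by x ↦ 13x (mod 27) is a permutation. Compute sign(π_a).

+1

Start at x=7: 7 → 10 → 22 → 16 → 19 → 4 → 25 → … (one orbit).
The orbit structure of x ↦ 13x mod 27: 7 orbits of sizes [9, 9, 3, 3, 1, 1, 1].
sign(π) = (−1)^{n − #cycles} = (−1)^{27−7} = (−1)^20 = +1.
The Jacobi symbol (13|27) = +1 (Zolotarev) agrees.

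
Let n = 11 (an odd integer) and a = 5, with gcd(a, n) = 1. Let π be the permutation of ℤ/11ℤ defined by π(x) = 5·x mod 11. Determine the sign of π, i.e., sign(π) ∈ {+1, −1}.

+1

Trace 3: π^k(3) = [3, 4, 9, 1, 5] for k=0..4.
π_5 has 3 disjoint cycles with lengths [5, 5, 1] on {0,…,10}.
With 3 cycles on 11 points, sign = (−1)^{11−3} = +1.
The Jacobi symbol (5|11) = +1 (Zolotarev) agrees.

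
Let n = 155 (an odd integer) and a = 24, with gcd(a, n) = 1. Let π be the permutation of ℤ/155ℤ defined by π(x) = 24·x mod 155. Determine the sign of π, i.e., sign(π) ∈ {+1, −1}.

-1

Start at x=29: 29 → 76 → 119 → 66 → 34 → 41 → 54 → … (one orbit).
Cycle type of π: 30×5 + 2×2 + 1; total 8 cycles.
155 − 8 = 147 transpositions; sign(π) = (−1)^147 = -1.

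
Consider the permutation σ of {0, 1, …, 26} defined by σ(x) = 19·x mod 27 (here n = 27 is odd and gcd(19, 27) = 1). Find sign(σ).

Trace 10: π^k(10) = [10, 1, 19] for k=0..2.
The orbit structure of x ↦ 19x mod 27: 15 orbits of sizes [3, 3, 3, 3, 3, 3, 1, 1, 1, 1, 1, 1, 1, 1, 1].
15 cycles on 27: each ℓ→(−1)^(ℓ−1), product (−1)^12 = +1.
Check: (19/27) = +1 by Zolotarev.

+1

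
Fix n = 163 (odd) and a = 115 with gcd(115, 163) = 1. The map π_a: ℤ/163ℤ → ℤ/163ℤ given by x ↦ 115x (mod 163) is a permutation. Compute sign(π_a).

Trace 133: π^k(133) = [133, 136, 155, 58, 150, 135, 40] for k=0..6.
π_115 has 7 disjoint cycles with lengths [27, 27, 27, 27, 27, 27, 1] on {0,…,162}.
With 7 cycles on 163 points, sign = (−1)^{163−7} = +1.
(115|163)_J = +1 (Zolotarev's lemma cross-check).

+1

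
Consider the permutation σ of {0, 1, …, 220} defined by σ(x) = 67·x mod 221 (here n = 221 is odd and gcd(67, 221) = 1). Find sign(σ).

Start at x=1: 1 → 67 → 69 → 203 → 120 → 84 → 103 → … (one orbit).
Cycle type of π: 12×17 + 2×8 + 1; total 26 cycles.
With 26 cycles on 221 points, sign = (−1)^{221−26} = -1.
Check: (67/221) = -1 by Zolotarev.

-1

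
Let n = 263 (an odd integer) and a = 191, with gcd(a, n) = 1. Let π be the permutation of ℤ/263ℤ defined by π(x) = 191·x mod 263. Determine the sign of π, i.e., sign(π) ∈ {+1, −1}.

-1

Orbit of 134 under x↦191x: [134, 83, 73, 4, 238, 222, 59]… (length divides ord_263(191)).
Cycle type of π: 262 + 1; total 2 cycles.
2 cycles on 263: each ℓ→(−1)^(ℓ−1), product (−1)^261 = -1.
The Jacobi symbol (191|263) = -1 (Zolotarev) agrees.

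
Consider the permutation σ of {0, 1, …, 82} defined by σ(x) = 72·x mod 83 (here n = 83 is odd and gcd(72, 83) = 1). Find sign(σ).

-1

Trace 81: π^k(81) = [81, 22, 7, 6, 17, 62, 65] for k=0..6.
Cycle lengths of π_72 on ℤ/83ℤ: [82, 1]; 2 cycles in total.
n − c = 83 − 2 = 81; sign = (−1)^81 = -1.
Via Zolotarev, sign(π_{72}) = (72|83) = -1.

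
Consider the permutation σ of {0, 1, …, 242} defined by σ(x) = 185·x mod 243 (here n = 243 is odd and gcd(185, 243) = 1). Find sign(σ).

Orbit of 134 under x↦185x: [134, 4, 11, 91, 68, 187, 89]… (length divides ord_243(185)).
6 cycles of lengths [162, 54, 18, 6, 2, 1].
n − c = 243 − 6 = 237; sign = (−1)^237 = -1.
The Jacobi symbol (185|243) = -1 (Zolotarev) agrees.

-1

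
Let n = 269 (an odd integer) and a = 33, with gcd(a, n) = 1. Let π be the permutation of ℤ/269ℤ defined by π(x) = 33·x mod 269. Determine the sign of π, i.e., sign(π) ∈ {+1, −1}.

Trace 115: π^k(115) = [115, 29, 150, 108, 67, 59, 64] for k=0..6.
Cycle lengths of π_33 on ℤ/269ℤ: [268, 1]; 2 cycles in total.
With 2 cycles on 269 points, sign = (−1)^{269−2} = -1.
Zolotarev: (33|269) = -1, matching the cycle-count sign.

-1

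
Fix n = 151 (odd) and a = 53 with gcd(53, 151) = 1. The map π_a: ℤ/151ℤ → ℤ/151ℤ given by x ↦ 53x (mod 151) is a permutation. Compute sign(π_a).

-1

Start at x=125: 125 → 132 → 50 → 83 → 20 → 3 → 8 → … (one orbit).
π_53 has 4 disjoint cycles with lengths [50, 50, 50, 1] on {0,…,150}.
Σ(ℓ_i−1) = 151−4 = 147; sign = (−1)^147 = -1.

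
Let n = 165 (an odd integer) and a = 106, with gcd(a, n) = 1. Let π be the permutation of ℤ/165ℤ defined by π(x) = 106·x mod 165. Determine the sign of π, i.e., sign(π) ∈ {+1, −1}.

-1

Start at x=1: 1 → 106 → 16 → 46 → 91 → 76 → 136 → … (one orbit).
Decompose π into cycles: lengths [10, 10, 10, 10, 10, 10, 10, 10, 10, 10, 10, 10, 10, 10, 10, 1, 1, 1, 1, 1, 1, 1, 1, 1, 1, 1, 1, 1, 1, 1] (30 cycles, including the fixed point 0).
Σ(ℓ_i−1) = 165−30 = 135; sign = (−1)^135 = -1.
Zolotarev: (106|165) = -1, matching the cycle-count sign.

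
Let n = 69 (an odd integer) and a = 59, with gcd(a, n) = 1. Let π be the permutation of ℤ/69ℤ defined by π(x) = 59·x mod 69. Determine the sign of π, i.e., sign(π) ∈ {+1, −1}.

Start at x=64: 64 → 50 → 52 → 32 → 25 → 26 → 16 → … (one orbit).
Decompose π into cycles: lengths [22, 22, 11, 11, 2, 1] (6 cycles, including the fixed point 0).
n − c = 69 − 6 = 63; sign = (−1)^63 = -1.
The Jacobi symbol (59|69) = -1 (Zolotarev) agrees.

-1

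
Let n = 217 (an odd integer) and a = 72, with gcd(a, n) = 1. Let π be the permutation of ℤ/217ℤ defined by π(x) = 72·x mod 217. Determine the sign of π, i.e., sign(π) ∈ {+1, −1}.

+1

Trace 200: π^k(200) = [200, 78, 191, 81, 190, 9, 214] for k=0..6.
Cycle lengths of π_72 on ℤ/217ℤ: [15, 15, 15, 15, 15, 15, 15, 15, 15, 15, 15, 15, 15, 15, 3, 3, 1]; 17 cycles in total.
With 17 cycles on 217 points, sign = (−1)^{217−17} = +1.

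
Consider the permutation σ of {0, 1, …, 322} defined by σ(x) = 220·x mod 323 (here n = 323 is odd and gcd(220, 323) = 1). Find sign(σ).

Orbit of 220 under x↦220x: [220, 273, 305, 239, 254, 1]… (length divides ord_323(220)).
Cycle type of π: 6×48 + 3×6 + 2×8 + 1; total 63 cycles.
323 − 63 = 260 transpositions; sign(π) = (−1)^260 = +1.

+1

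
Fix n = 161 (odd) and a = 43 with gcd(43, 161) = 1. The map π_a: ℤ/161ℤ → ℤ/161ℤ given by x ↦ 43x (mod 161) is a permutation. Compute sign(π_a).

-1

Trace 113: π^k(113) = [113, 29, 120, 8, 22, 141, 106] for k=0..6.
π_43 has 14 disjoint cycles with lengths [22, 22, 22, 22, 22, 22, 22, 1, 1, 1, 1, 1, 1, 1] on {0,…,160}.
Σ(ℓ_i−1) = 161−14 = 147; sign = (−1)^147 = -1.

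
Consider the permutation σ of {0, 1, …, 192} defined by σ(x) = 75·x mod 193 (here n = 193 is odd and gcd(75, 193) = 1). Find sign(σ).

+1

Start at x=185: 185 → 172 → 162 → 184 → 97 → 134 → 14 → … (one orbit).
The orbit structure of x ↦ 75x mod 193: 3 orbits of sizes [96, 96, 1].
sign(π) = (−1)^{n − #cycles} = (−1)^{193−3} = (−1)^190 = +1.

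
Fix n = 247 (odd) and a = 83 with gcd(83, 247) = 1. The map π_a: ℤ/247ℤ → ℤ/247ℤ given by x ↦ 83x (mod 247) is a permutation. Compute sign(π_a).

Orbit of 96 under x↦83x: [96, 64, 125, 1, 83, 220, 229]… (length divides ord_247(83)).
π_83 has 28 disjoint cycles with lengths [12, 12, 12, 12, 12, 12, 12, 12, 12, 12, 12, 12, 12, 12, 12, 12, 12, 12, 4, 4, 4, 3, 3, 3, 3, 3, 3, 1] on {0,…,246}.
Σ(ℓ_i−1) = 247−28 = 219; sign = (−1)^219 = -1.

-1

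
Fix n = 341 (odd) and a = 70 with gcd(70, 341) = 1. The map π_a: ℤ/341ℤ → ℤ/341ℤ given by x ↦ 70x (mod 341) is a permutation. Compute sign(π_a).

Trace 70: π^k(70) = [70, 126, 295, 190, 1] for k=0..4.
π_70 has 69 disjoint cycles with lengths [5, 5, 5, 5, 5, 5, 5, 5, 5, 5, 5, 5, 5, 5, 5, 5, 5, 5, 5, 5, 5, 5, 5, 5, 5, 5, 5, 5, 5, 5, 5, 5, 5, 5, 5, 5, 5, 5, 5, 5, 5, 5, 5, 5, 5, 5, 5, 5, 5, 5, 5, 5, 5, 5, 5, 5, 5, 5, 5, 5, 5, 5, 5, 5, 5, 5, 5, 5, 1] on {0,…,340}.
n − c = 341 − 69 = 272; sign = (−1)^272 = +1.

+1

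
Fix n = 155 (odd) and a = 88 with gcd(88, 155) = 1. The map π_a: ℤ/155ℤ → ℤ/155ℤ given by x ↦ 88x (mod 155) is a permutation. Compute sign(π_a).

+1

Start at x=68: 68 → 94 → 57 → 56 → 123 → 129 → 37 → … (one orbit).
17 cycles of lengths [12, 12, 12, 12, 12, 12, 12, 12, 12, 12, 6, 6, 6, 6, 6, 4, 1].
Σ(ℓ_i−1) = 155−17 = 138; sign = (−1)^138 = +1.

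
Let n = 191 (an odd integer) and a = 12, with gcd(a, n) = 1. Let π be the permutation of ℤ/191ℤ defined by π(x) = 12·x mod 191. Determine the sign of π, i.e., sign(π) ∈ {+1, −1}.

+1

Orbit of 27 under x↦12x: [27, 133, 68, 52, 51, 39, 86]… (length divides ord_191(12)).
π_12 has 3 disjoint cycles with lengths [95, 95, 1] on {0,…,190}.
sign(π) = (−1)^{n − #cycles} = (−1)^{191−3} = (−1)^188 = +1.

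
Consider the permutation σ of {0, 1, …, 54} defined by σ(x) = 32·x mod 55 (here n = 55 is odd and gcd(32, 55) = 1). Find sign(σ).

+1

Start at x=43: 43 → 1 → 32 → 34 → 43 (one orbit).
π_32 has 17 disjoint cycles with lengths [4, 4, 4, 4, 4, 4, 4, 4, 4, 4, 4, 2, 2, 2, 2, 2, 1] on {0,…,54}.
sign(π) = (−1)^{n − #cycles} = (−1)^{55−17} = (−1)^38 = +1.
The Jacobi symbol (32|55) = +1 (Zolotarev) agrees.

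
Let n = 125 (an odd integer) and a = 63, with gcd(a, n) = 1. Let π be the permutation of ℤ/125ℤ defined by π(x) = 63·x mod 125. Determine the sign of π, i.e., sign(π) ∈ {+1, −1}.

Trace 4: π^k(4) = [4, 2, 1, 63, 94, 47, 86] for k=0..6.
Decompose π into cycles: lengths [100, 20, 4, 1] (4 cycles, including the fixed point 0).
Σ(ℓ_i−1) = 125−4 = 121; sign = (−1)^121 = -1.
Check: (63/125) = -1 by Zolotarev.

-1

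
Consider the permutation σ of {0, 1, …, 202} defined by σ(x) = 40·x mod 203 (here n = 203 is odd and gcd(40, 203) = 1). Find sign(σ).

Trace 16: π^k(16) = [16, 31, 22, 68, 81, 195, 86] for k=0..6.
π_40 has 5 disjoint cycles with lengths [84, 84, 28, 6, 1] on {0,…,202}.
With 5 cycles on 203 points, sign = (−1)^{203−5} = +1.
(40|203)_J = +1 (Zolotarev's lemma cross-check).

+1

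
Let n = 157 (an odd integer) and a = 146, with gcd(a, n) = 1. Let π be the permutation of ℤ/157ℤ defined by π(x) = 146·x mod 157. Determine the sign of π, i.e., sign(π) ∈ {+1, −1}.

+1

Orbit of 25 under x↦146x: [25, 39, 42, 9, 58, 147, 110]… (length divides ord_157(146)).
Cycle lengths of π_146 on ℤ/157ℤ: [78, 78, 1]; 3 cycles in total.
3 cycles on 157: each ℓ→(−1)^(ℓ−1), product (−1)^154 = +1.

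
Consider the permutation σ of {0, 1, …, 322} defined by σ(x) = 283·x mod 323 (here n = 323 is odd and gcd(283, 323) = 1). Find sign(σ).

Orbit of 321 under x↦283x: [321, 80, 30, 92, 196, 235, 290]… (length divides ord_323(283)).
Cycle lengths of π_283 on ℤ/323ℤ: [144, 144, 16, 9, 9, 1]; 6 cycles in total.
sign(π) = (−1)^{n − #cycles} = (−1)^{323−6} = (−1)^317 = -1.
Zolotarev: (283|323) = -1, matching the cycle-count sign.

-1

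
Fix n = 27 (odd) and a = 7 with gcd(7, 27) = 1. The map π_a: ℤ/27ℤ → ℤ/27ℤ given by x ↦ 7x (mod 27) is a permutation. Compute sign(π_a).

Orbit of 25 under x↦7x: [25, 13, 10, 16, 4, 1, 7]… (length divides ord_27(7)).
Cycle type of π: 9×2 + 3×2 + 1×3; total 7 cycles.
Σ(ℓ_i−1) = 27−7 = 20; sign = (−1)^20 = +1.
Via Zolotarev, sign(π_{7}) = (7|27) = +1.

+1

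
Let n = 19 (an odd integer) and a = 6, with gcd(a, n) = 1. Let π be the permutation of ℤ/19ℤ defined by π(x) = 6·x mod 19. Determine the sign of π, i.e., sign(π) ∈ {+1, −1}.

+1

Trace 7: π^k(7) = [7, 4, 5, 11, 9, 16, 1] for k=0..6.
3 cycles of lengths [9, 9, 1].
n − c = 19 − 3 = 16; sign = (−1)^16 = +1.
Via Zolotarev, sign(π_{6}) = (6|19) = +1.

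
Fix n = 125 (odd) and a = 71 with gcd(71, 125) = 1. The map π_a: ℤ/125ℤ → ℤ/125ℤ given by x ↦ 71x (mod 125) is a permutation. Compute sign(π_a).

+1

Start at x=111: 111 → 6 → 51 → 121 → 91 → 86 → 106 → … (one orbit).
The orbit structure of x ↦ 71x mod 125: 13 orbits of sizes [25, 25, 25, 25, 5, 5, 5, 5, 1, 1, 1, 1, 1].
Σ(ℓ_i−1) = 125−13 = 112; sign = (−1)^112 = +1.
Via Zolotarev, sign(π_{71}) = (71|125) = +1.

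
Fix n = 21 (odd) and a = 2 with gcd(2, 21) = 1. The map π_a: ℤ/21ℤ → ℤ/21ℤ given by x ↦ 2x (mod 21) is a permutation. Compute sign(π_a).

Orbit of 2 under x↦2x: [2, 4, 8, 16, 11, 1]… (length divides ord_21(2)).
The orbit structure of x ↦ 2x mod 21: 6 orbits of sizes [6, 6, 3, 3, 2, 1].
sign(π) = (−1)^{n − #cycles} = (−1)^{21−6} = (−1)^15 = -1.
Zolotarev: (2|21) = -1, matching the cycle-count sign.

-1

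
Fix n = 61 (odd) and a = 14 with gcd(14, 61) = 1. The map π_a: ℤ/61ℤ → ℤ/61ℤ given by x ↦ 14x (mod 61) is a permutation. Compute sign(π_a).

+1

Orbit of 48 under x↦14x: [48, 1, 14, 13, 60, 47]… (length divides ord_61(14)).
Decompose π into cycles: lengths [6, 6, 6, 6, 6, 6, 6, 6, 6, 6, 1] (11 cycles, including the fixed point 0).
sign(π) = (−1)^{n − #cycles} = (−1)^{61−11} = (−1)^50 = +1.
Zolotarev: (14|61) = +1, matching the cycle-count sign.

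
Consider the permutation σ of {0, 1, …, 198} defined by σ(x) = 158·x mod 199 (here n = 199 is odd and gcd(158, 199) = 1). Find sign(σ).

Orbit of 14 under x↦158x: [14, 23, 52, 57, 51, 98, 161]… (length divides ord_199(158)).
The orbit structure of x ↦ 158x mod 199: 3 orbits of sizes [99, 99, 1].
199 − 3 = 196 transpositions; sign(π) = (−1)^196 = +1.
Via Zolotarev, sign(π_{158}) = (158|199) = +1.

+1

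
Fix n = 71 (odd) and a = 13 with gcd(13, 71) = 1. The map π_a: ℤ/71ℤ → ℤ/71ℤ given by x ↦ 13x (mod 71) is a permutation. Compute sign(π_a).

-1

Orbit of 11 under x↦13x: [11, 1, 13, 27, 67, 19, 34]… (length divides ord_71(13)).
The orbit structure of x ↦ 13x mod 71: 2 orbits of sizes [70, 1].
With 2 cycles on 71 points, sign = (−1)^{71−2} = -1.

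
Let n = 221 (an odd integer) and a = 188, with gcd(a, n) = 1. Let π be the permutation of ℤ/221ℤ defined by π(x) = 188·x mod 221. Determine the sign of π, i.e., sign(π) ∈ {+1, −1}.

-1

Start at x=69: 69 → 154 → 1 → 188 → 205 → 86 → 35 → … (one orbit).
Cycle lengths of π_188 on ℤ/221ℤ: [12, 12, 12, 12, 12, 12, 12, 12, 12, 12, 12, 12, 12, 12, 12, 12, 12, 1, 1, 1, 1, 1, 1, 1, 1, 1, 1, 1, 1, 1, 1, 1, 1, 1]; 34 cycles in total.
With 34 cycles on 221 points, sign = (−1)^{221−34} = -1.
Via Zolotarev, sign(π_{188}) = (188|221) = -1.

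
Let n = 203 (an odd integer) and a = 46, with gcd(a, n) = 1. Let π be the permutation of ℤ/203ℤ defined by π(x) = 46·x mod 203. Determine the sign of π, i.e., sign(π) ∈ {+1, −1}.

Orbit of 99 under x↦46x: [99, 88, 191, 57, 186, 30, 162]… (length divides ord_203(46)).
π_46 has 24 disjoint cycles with lengths [12, 12, 12, 12, 12, 12, 12, 12, 12, 12, 12, 12, 12, 12, 4, 4, 4, 4, 4, 4, 4, 3, 3, 1] on {0,…,202}.
n − c = 203 − 24 = 179; sign = (−1)^179 = -1.

-1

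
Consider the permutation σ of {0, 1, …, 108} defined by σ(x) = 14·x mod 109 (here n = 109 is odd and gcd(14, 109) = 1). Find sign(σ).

Start at x=41: 41 → 29 → 79 → 16 → 6 → 84 → 86 → … (one orbit).
2 cycles of lengths [108, 1].
n − c = 109 − 2 = 107; sign = (−1)^107 = -1.
Check: (14/109) = -1 by Zolotarev.

-1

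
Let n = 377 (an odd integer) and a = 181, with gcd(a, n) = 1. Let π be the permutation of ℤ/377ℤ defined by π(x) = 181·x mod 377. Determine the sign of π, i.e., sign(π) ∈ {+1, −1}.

Start at x=326: 326 → 194 → 53 → 168 → 248 → 25 → 1 → … (one orbit).
The orbit structure of x ↦ 181x mod 377: 35 orbits of sizes [14, 14, 14, 14, 14, 14, 14, 14, 14, 14, 14, 14, 14, 14, 14, 14, 14, 14, 14, 14, 14, 14, 14, 14, 7, 7, 7, 7, 2, 2, 2, 2, 2, 2, 1].
sign(π) = (−1)^{n − #cycles} = (−1)^{377−35} = (−1)^342 = +1.
Check: (181/377) = +1 by Zolotarev.

+1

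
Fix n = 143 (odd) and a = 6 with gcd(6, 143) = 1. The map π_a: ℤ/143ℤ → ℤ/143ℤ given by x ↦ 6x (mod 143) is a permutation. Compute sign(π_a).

Orbit of 24 under x↦6x: [24, 1, 6, 36, 73, 9, 54]… (length divides ord_143(6)).
Cycle lengths of π_6 on ℤ/143ℤ: [60, 60, 12, 10, 1]; 5 cycles in total.
143 − 5 = 138 transpositions; sign(π) = (−1)^138 = +1.

+1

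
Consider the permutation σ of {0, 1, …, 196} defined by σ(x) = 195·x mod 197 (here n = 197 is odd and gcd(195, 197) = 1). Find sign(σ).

-1

Orbit of 81 under x↦195x: [81, 35, 127, 140, 114, 166, 62]… (length divides ord_197(195)).
The orbit structure of x ↦ 195x mod 197: 2 orbits of sizes [196, 1].
Σ(ℓ_i−1) = 197−2 = 195; sign = (−1)^195 = -1.
The Jacobi symbol (195|197) = -1 (Zolotarev) agrees.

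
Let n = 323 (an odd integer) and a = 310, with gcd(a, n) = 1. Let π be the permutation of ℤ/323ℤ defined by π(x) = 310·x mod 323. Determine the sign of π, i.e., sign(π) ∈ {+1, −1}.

Start at x=120: 120 → 55 → 254 → 251 → 290 → 106 → 237 → … (one orbit).
Cycle type of π: 36×8 + 9×2 + 4×4 + 1; total 15 cycles.
n − c = 323 − 15 = 308; sign = (−1)^308 = +1.
The Jacobi symbol (310|323) = +1 (Zolotarev) agrees.

+1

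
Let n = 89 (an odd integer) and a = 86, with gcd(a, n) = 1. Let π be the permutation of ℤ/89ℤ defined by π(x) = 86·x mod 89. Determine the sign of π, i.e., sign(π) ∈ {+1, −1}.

Start at x=75: 75 → 42 → 52 → 22 → 23 → 20 → 29 → … (one orbit).
π_86 has 2 disjoint cycles with lengths [88, 1] on {0,…,88}.
sign(π) = (−1)^{n − #cycles} = (−1)^{89−2} = (−1)^87 = -1.

-1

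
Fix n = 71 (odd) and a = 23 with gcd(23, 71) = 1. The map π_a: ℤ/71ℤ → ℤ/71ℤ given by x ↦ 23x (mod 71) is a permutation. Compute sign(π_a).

Trace 26: π^k(26) = [26, 30, 51, 37, 70, 48, 39] for k=0..6.
The orbit structure of x ↦ 23x mod 71: 6 orbits of sizes [14, 14, 14, 14, 14, 1].
6 cycles on 71: each ℓ→(−1)^(ℓ−1), product (−1)^65 = -1.

-1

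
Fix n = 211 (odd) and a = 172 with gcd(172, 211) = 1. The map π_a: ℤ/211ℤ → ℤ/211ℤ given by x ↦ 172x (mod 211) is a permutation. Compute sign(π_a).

+1

Start at x=121: 121 → 134 → 49 → 199 → 46 → 105 → 125 → … (one orbit).
Cycle lengths of π_172 on ℤ/211ℤ: [105, 105, 1]; 3 cycles in total.
Σ(ℓ_i−1) = 211−3 = 208; sign = (−1)^208 = +1.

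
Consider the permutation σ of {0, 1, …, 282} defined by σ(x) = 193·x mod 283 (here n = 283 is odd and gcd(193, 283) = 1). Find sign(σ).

-1

Trace 92: π^k(92) = [92, 210, 61, 170, 265, 205, 228] for k=0..6.
π_193 has 2 disjoint cycles with lengths [282, 1] on {0,…,282}.
With 2 cycles on 283 points, sign = (−1)^{283−2} = -1.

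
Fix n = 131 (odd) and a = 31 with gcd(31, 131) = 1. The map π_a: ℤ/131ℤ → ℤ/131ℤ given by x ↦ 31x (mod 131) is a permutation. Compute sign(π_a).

Orbit of 35 under x↦31x: [35, 37, 99, 56, 33, 106, 11]… (length divides ord_131(31)).
π_31 has 2 disjoint cycles with lengths [130, 1] on {0,…,130}.
sign(π) = (−1)^{n − #cycles} = (−1)^{131−2} = (−1)^129 = -1.
The Jacobi symbol (31|131) = -1 (Zolotarev) agrees.

-1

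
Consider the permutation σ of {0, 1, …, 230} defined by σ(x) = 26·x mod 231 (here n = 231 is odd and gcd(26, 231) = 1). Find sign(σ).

+1

Start at x=64: 64 → 47 → 67 → 125 → 16 → 185 → 190 → … (one orbit).
Cycle type of π: 30×6 + 10×2 + 6×3 + 5×2 + 2 + 1; total 15 cycles.
15 cycles on 231: each ℓ→(−1)^(ℓ−1), product (−1)^216 = +1.
Via Zolotarev, sign(π_{26}) = (26|231) = +1.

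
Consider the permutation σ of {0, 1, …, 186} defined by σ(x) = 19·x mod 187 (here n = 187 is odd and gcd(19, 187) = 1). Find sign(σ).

Start at x=86: 86 → 138 → 4 → 76 → 135 → 134 → 115 → … (one orbit).
Decompose π into cycles: lengths [40, 40, 40, 40, 10, 8, 8, 1] (8 cycles, including the fixed point 0).
8 cycles on 187: each ℓ→(−1)^(ℓ−1), product (−1)^179 = -1.
The Jacobi symbol (19|187) = -1 (Zolotarev) agrees.

-1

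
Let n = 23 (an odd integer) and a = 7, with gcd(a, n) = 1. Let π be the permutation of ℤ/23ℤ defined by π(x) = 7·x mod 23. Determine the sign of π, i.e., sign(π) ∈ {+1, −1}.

Orbit of 9 under x↦7x: [9, 17, 4, 5, 12, 15, 13]… (length divides ord_23(7)).
π_7 has 2 disjoint cycles with lengths [22, 1] on {0,…,22}.
sign(π) = (−1)^{n − #cycles} = (−1)^{23−2} = (−1)^21 = -1.
(7|23)_J = -1 (Zolotarev's lemma cross-check).

-1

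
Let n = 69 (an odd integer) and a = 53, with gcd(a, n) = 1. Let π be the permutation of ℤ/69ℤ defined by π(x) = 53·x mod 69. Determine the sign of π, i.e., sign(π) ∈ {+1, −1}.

Orbit of 64 under x↦53x: [64, 11, 31, 56, 1, 53, 49]… (length divides ord_69(53)).
Cycle lengths of π_53 on ℤ/69ℤ: [22, 22, 22, 2, 1]; 5 cycles in total.
sign(π) = (−1)^{n − #cycles} = (−1)^{69−5} = (−1)^64 = +1.

+1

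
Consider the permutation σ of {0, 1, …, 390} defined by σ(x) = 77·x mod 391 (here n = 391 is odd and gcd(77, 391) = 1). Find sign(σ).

Start at x=98: 98 → 117 → 16 → 59 → 242 → 257 → 239 → … (one orbit).
9 cycles of lengths [88, 88, 88, 88, 11, 11, 8, 8, 1].
Σ(ℓ_i−1) = 391−9 = 382; sign = (−1)^382 = +1.
Via Zolotarev, sign(π_{77}) = (77|391) = +1.

+1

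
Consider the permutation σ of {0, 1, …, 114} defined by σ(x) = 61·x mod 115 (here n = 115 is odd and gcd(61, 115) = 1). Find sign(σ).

Orbit of 1 under x↦61x: [1, 61, 41, 86, 71, 76, 36]… (length divides ord_115(61)).
Cycle lengths of π_61 on ℤ/115ℤ: [22, 22, 22, 22, 22, 1, 1, 1, 1, 1]; 10 cycles in total.
n − c = 115 − 10 = 105; sign = (−1)^105 = -1.
Check: (61/115) = -1 by Zolotarev.

-1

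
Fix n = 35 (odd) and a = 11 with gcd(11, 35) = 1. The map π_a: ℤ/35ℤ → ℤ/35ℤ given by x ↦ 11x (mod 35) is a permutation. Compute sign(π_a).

Trace 16: π^k(16) = [16, 1, 11] for k=0..2.
15 cycles of lengths [3, 3, 3, 3, 3, 3, 3, 3, 3, 3, 1, 1, 1, 1, 1].
Σ(ℓ_i−1) = 35−15 = 20; sign = (−1)^20 = +1.
(11|35)_J = +1 (Zolotarev's lemma cross-check).

+1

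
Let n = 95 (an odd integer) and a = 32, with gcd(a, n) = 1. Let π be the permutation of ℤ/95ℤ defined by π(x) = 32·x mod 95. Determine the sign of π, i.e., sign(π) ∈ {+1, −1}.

+1

Trace 2: π^k(2) = [2, 64, 53, 81, 27, 9, 3] for k=0..6.
The orbit structure of x ↦ 32x mod 95: 5 orbits of sizes [36, 36, 18, 4, 1].
Σ(ℓ_i−1) = 95−5 = 90; sign = (−1)^90 = +1.
Via Zolotarev, sign(π_{32}) = (32|95) = +1.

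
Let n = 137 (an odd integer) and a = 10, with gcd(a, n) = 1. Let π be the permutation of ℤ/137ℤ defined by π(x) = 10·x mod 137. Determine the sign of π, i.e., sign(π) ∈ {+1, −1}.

Orbit of 10 under x↦10x: [10, 100, 41, 136, 127, 37, 96]… (length divides ord_137(10)).
Cycle type of π: 8×17 + 1; total 18 cycles.
With 18 cycles on 137 points, sign = (−1)^{137−18} = -1.

-1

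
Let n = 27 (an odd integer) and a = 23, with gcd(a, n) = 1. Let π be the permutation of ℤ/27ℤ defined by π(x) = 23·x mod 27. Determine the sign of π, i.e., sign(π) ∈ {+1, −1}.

Orbit of 13 under x↦23x: [13, 2, 19, 5, 7, 26, 4]… (length divides ord_27(23)).
Cycle lengths of π_23 on ℤ/27ℤ: [18, 6, 2, 1]; 4 cycles in total.
n − c = 27 − 4 = 23; sign = (−1)^23 = -1.

-1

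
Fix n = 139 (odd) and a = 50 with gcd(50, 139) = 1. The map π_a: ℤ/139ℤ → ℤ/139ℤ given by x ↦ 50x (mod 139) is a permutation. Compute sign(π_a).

Trace 56: π^k(56) = [56, 20, 27, 99, 85, 80, 108] for k=0..6.
The orbit structure of x ↦ 50x mod 139: 2 orbits of sizes [138, 1].
With 2 cycles on 139 points, sign = (−1)^{139−2} = -1.
The Jacobi symbol (50|139) = -1 (Zolotarev) agrees.

-1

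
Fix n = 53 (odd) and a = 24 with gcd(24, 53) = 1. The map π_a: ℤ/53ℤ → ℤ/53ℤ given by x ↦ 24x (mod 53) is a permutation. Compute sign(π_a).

+1

Start at x=28: 28 → 36 → 16 → 13 → 47 → 15 → 42 → … (one orbit).
Cycle lengths of π_24 on ℤ/53ℤ: [13, 13, 13, 13, 1]; 5 cycles in total.
53 − 5 = 48 transpositions; sign(π) = (−1)^48 = +1.
Via Zolotarev, sign(π_{24}) = (24|53) = +1.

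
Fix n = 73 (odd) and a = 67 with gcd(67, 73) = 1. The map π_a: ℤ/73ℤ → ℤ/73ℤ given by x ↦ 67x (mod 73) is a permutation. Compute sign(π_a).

Start at x=4: 4 → 49 → 71 → 12 → 1 → 67 → 36 → … (one orbit).
Cycle type of π: 36×2 + 1; total 3 cycles.
Σ(ℓ_i−1) = 73−3 = 70; sign = (−1)^70 = +1.
Via Zolotarev, sign(π_{67}) = (67|73) = +1.

+1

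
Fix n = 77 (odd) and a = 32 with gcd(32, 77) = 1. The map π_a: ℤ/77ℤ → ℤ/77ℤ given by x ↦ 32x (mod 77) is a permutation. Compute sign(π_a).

-1

Start at x=65: 65 → 1 → 32 → 23 → 43 → 67 → 65 (one orbit).
π_32 has 18 disjoint cycles with lengths [6, 6, 6, 6, 6, 6, 6, 6, 6, 6, 3, 3, 2, 2, 2, 2, 2, 1] on {0,…,76}.
Σ(ℓ_i−1) = 77−18 = 59; sign = (−1)^59 = -1.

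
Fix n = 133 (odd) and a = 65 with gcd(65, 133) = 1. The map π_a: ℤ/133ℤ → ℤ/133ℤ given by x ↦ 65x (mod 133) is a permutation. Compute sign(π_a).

-1

Orbit of 102 under x↦65x: [102, 113, 30, 88, 1, 65]… (length divides ord_133(65)).
Decompose π into cycles: lengths [6, 6, 6, 6, 6, 6, 6, 6, 6, 6, 6, 6, 6, 6, 6, 6, 6, 6, 6, 6, 6, 3, 3, 1] (24 cycles, including the fixed point 0).
Σ(ℓ_i−1) = 133−24 = 109; sign = (−1)^109 = -1.
Check: (65/133) = -1 by Zolotarev.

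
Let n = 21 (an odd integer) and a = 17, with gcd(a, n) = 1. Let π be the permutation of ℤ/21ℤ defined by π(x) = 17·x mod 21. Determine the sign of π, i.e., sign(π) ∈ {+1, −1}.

Start at x=20: 20 → 4 → 5 → 1 → 17 → 16 → 20 (one orbit).
The orbit structure of x ↦ 17x mod 21: 5 orbits of sizes [6, 6, 6, 2, 1].
21 − 5 = 16 transpositions; sign(π) = (−1)^16 = +1.
The Jacobi symbol (17|21) = +1 (Zolotarev) agrees.

+1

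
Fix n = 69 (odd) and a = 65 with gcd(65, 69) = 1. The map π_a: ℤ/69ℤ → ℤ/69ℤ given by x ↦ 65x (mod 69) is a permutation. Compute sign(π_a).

Orbit of 17 under x↦65x: [17, 1, 65, 16, 5, 49, 11]… (length divides ord_69(65)).
π_65 has 5 disjoint cycles with lengths [22, 22, 22, 2, 1] on {0,…,68}.
sign(π) = (−1)^{n − #cycles} = (−1)^{69−5} = (−1)^64 = +1.
Check: (65/69) = +1 by Zolotarev.

+1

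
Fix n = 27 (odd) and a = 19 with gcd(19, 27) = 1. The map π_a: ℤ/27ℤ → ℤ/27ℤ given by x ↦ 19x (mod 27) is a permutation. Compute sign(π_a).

Trace 1: π^k(1) = [1, 19, 10] for k=0..2.
The orbit structure of x ↦ 19x mod 27: 15 orbits of sizes [3, 3, 3, 3, 3, 3, 1, 1, 1, 1, 1, 1, 1, 1, 1].
Σ(ℓ_i−1) = 27−15 = 12; sign = (−1)^12 = +1.

+1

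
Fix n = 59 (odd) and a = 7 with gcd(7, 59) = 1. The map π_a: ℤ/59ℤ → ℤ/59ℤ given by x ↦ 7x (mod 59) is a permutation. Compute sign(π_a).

Trace 57: π^k(57) = [57, 45, 20, 22, 36, 16, 53] for k=0..6.
3 cycles of lengths [29, 29, 1].
3 cycles on 59: each ℓ→(−1)^(ℓ−1), product (−1)^56 = +1.

+1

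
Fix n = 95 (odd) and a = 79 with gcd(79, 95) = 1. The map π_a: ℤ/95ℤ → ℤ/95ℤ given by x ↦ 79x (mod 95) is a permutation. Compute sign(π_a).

-1

Orbit of 1 under x↦79x: [1, 79, 66, 84, 81, 34, 26]… (length divides ord_95(79)).
Cycle type of π: 18×5 + 2×2 + 1; total 8 cycles.
95 − 8 = 87 transpositions; sign(π) = (−1)^87 = -1.
Via Zolotarev, sign(π_{79}) = (79|95) = -1.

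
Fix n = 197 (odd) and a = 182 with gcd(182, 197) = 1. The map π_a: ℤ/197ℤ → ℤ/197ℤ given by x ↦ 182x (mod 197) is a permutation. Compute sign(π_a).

+1

Orbit of 1 under x↦182x: [1, 182, 28, 171, 193, 60, 85]… (length divides ord_197(182)).
Cycle lengths of π_182 on ℤ/197ℤ: [49, 49, 49, 49, 1]; 5 cycles in total.
sign(π) = (−1)^{n − #cycles} = (−1)^{197−5} = (−1)^192 = +1.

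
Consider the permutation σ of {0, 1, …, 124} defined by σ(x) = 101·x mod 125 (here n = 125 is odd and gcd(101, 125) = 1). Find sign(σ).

Start at x=26: 26 → 1 → 101 → 76 → 51 → 26 (one orbit).
The orbit structure of x ↦ 101x mod 125: 45 orbits of sizes [5, 5, 5, 5, 5, 5, 5, 5, 5, 5, 5, 5, 5, 5, 5, 5, 5, 5, 5, 5, 1, 1, 1, 1, 1, 1, 1, 1, 1, 1, 1, 1, 1, 1, 1, 1, 1, 1, 1, 1, 1, 1, 1, 1, 1].
With 45 cycles on 125 points, sign = (−1)^{125−45} = +1.
Check: (101/125) = +1 by Zolotarev.

+1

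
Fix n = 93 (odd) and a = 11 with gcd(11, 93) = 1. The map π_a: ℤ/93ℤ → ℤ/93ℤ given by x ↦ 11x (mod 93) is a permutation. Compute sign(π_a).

+1

Start at x=76: 76 → 92 → 82 → 65 → 64 → 53 → 25 → … (one orbit).
The orbit structure of x ↦ 11x mod 93: 5 orbits of sizes [30, 30, 30, 2, 1].
n − c = 93 − 5 = 88; sign = (−1)^88 = +1.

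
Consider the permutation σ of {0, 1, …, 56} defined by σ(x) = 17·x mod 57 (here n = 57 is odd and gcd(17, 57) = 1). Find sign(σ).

Start at x=28: 28 → 20 → 55 → 23 → 49 → 35 → 25 → … (one orbit).
Cycle lengths of π_17 on ℤ/57ℤ: [18, 18, 9, 9, 2, 1]; 6 cycles in total.
sign(π) = (−1)^{n − #cycles} = (−1)^{57−6} = (−1)^51 = -1.
The Jacobi symbol (17|57) = -1 (Zolotarev) agrees.

-1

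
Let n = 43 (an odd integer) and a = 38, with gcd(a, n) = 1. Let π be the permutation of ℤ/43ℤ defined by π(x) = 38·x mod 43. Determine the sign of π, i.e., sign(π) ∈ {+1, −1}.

+1

Trace 31: π^k(31) = [31, 17, 1, 38, 25, 4, 23] for k=0..6.
Cycle type of π: 21×2 + 1; total 3 cycles.
3 cycles on 43: each ℓ→(−1)^(ℓ−1), product (−1)^40 = +1.
Via Zolotarev, sign(π_{38}) = (38|43) = +1.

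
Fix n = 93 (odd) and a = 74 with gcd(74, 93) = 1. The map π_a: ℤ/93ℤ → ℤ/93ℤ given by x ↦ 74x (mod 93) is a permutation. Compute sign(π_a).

Trace 10: π^k(10) = [10, 89, 76, 44, 1, 74, 82] for k=0..6.
Cycle type of π: 30×3 + 2 + 1; total 5 cycles.
sign(π) = (−1)^{n − #cycles} = (−1)^{93−5} = (−1)^88 = +1.

+1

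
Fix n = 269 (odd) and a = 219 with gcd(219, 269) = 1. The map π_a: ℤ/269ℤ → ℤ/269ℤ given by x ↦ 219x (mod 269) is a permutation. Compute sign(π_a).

-1

Trace 180: π^k(180) = [180, 146, 232, 236, 36, 83, 154] for k=0..6.
Cycle lengths of π_219 on ℤ/269ℤ: [268, 1]; 2 cycles in total.
With 2 cycles on 269 points, sign = (−1)^{269−2} = -1.
Via Zolotarev, sign(π_{219}) = (219|269) = -1.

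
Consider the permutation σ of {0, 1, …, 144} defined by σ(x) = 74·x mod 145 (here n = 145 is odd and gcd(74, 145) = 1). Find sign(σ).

Orbit of 74 under x↦74x: [74, 111, 94, 141, 139, 136, 59]… (length divides ord_145(74)).
Decompose π into cycles: lengths [14, 14, 14, 14, 14, 14, 14, 14, 7, 7, 7, 7, 2, 2, 1] (15 cycles, including the fixed point 0).
Σ(ℓ_i−1) = 145−15 = 130; sign = (−1)^130 = +1.
The Jacobi symbol (74|145) = +1 (Zolotarev) agrees.

+1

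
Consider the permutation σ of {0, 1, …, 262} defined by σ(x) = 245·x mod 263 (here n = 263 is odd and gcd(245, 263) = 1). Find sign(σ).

-1

Start at x=246: 246 → 43 → 15 → 256 → 126 → 99 → 59 → … (one orbit).
π_245 has 2 disjoint cycles with lengths [262, 1] on {0,…,262}.
2 cycles on 263: each ℓ→(−1)^(ℓ−1), product (−1)^261 = -1.
Check: (245/263) = -1 by Zolotarev.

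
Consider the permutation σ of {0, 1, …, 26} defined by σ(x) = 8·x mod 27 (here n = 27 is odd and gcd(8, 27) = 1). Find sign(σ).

-1

Orbit of 10 under x↦8x: [10, 26, 19, 17, 1, 8]… (length divides ord_27(8)).
π_8 has 8 disjoint cycles with lengths [6, 6, 6, 2, 2, 2, 2, 1] on {0,…,26}.
With 8 cycles on 27 points, sign = (−1)^{27−8} = -1.
Check: (8/27) = -1 by Zolotarev.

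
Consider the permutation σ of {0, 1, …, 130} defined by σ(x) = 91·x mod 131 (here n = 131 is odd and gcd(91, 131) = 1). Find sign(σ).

Start at x=129: 129 → 80 → 75 → 13 → 4 → 102 → 112 → … (one orbit).
Decompose π into cycles: lengths [65, 65, 1] (3 cycles, including the fixed point 0).
n − c = 131 − 3 = 128; sign = (−1)^128 = +1.
The Jacobi symbol (91|131) = +1 (Zolotarev) agrees.

+1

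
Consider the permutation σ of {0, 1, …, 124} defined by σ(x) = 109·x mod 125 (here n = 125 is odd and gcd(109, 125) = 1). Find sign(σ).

Trace 34: π^k(34) = [34, 81, 79, 111, 99, 41, 94] for k=0..6.
7 cycles of lengths [50, 50, 10, 10, 2, 2, 1].
7 cycles on 125: each ℓ→(−1)^(ℓ−1), product (−1)^118 = +1.
(109|125)_J = +1 (Zolotarev's lemma cross-check).

+1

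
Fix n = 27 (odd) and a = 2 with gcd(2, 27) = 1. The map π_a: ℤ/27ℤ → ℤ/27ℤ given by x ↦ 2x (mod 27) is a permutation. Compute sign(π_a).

Orbit of 13 under x↦2x: [13, 26, 25, 23, 19, 11, 22]… (length divides ord_27(2)).
Decompose π into cycles: lengths [18, 6, 2, 1] (4 cycles, including the fixed point 0).
sign(π) = (−1)^{n − #cycles} = (−1)^{27−4} = (−1)^23 = -1.

-1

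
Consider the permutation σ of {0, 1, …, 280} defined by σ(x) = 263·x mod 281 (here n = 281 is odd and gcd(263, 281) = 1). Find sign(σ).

Orbit of 17 under x↦263x: [17, 256, 169, 49, 242, 140, 9]… (length divides ord_281(263)).
Cycle type of π: 140×2 + 1; total 3 cycles.
3 cycles on 281: each ℓ→(−1)^(ℓ−1), product (−1)^278 = +1.
Zolotarev: (263|281) = +1, matching the cycle-count sign.

+1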